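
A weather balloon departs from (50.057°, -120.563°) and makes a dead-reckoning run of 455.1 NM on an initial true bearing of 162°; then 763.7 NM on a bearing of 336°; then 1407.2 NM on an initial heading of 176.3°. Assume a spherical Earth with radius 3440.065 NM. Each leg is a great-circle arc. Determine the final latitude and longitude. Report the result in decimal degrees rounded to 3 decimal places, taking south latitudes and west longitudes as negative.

latitude 30.725°, longitude -124.459°

Apply the spherical direct solution leg by leg, carrying full precision between legs.
Leg 1: from (50.057°, -120.563°), δ = 455.1/3440.065 = 0.132294 rad, θ = 162° → φ = 42.800°, λ = -117.378°.
Leg 2: from (42.800°, -117.378°), δ = 763.7/3440.065 = 0.222002 rad, θ = 336° → φ = 54.131°, λ = -126.170°.
Leg 3: from (54.131°, -126.170°), δ = 1407.2/3440.065 = 0.409062 rad, θ = 176.3° → φ = 30.725°, λ = -124.459°.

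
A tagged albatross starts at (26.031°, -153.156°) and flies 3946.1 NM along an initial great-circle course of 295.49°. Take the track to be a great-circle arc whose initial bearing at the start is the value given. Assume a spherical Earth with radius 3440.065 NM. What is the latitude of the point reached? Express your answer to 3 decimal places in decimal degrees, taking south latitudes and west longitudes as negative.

latitude 32.204°

The arc subtends δ = 3946.1/3440.065 = 1.147100 rad at the centre.
Start latitude φ₁ = 0.454327 rad; initial bearing θ = 5.157273 rad.
Applying the spherical law of cosines for sides, sin φ₂ = sin φ₁ cos δ + cos φ₁ sin δ cos θ = 0.532932, so φ₂ = 32.204°.
Then Δλ = atan2(-0.739371, 0.177251) = -1.335505 rad, from sin θ sin δ cos φ₁ over cos δ − sin φ₁ sin φ₂.
λ₂ = -153.156° + -76.519° = -229.675°, normalized to (−180°, 180°] → 130.325°.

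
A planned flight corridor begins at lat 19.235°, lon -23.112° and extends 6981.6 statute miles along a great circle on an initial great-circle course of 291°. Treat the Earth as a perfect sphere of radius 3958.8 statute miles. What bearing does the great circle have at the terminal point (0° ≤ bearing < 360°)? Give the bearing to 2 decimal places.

final bearing 246.23°

δ = 6981.6/3958.8 = 1.763565 rad (101.0448°).
With φ₁ = 19.235° = 0.335714 rad and θ = 291° = 5.078908 rad:
sin φ₂ = sin φ₁ cos δ + cos φ₁ sin δ cos θ = (0.329443)(-0.191577) + (0.944175)(0.981478)(0.358368) = 0.268981
φ₂ = asin(0.268981) = 0.272335 rad = 15.604°.
Δλ = atan2( sin θ sin δ cos φ₁ , cos δ − sin φ₁ sin φ₂ ) = atan2(-0.865137, -0.280191) = -1.884005 rad = -107.946°.
λ₂ = λ₁ + Δλ = -131.058°.
The forward bearing on arrival equals the back-azimuth from the destination plus 180°.
Back-azimuth from P₂ (15.60°, -131.06°) to P₁ (19.23°, -23.11°), with Δλ' = λ₁ − λ₂ = 107.95°: atan2( sin Δλ' cos φ₁ , cos φ₂ sin φ₁ − sin φ₂ cos φ₁ cos Δλ' ) = 66.23°.
Final bearing = (66.23° + 180°) mod 360° = 246.23°.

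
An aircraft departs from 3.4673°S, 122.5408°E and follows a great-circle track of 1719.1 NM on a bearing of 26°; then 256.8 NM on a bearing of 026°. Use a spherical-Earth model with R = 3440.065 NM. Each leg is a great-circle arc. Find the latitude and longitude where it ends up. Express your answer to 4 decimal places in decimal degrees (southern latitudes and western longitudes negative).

latitude 25.9675°, longitude 137.7323°

Apply the spherical direct solution leg by leg, carrying full precision between legs.
Leg 1: from (-3.4673°, 122.5408°), δ = 1719.1/3440.065 = 0.499729 rad, θ = 26° → φ = 22.1368°, λ = 135.6483°.
Leg 2: from (22.1368°, 135.6483°), δ = 256.8/3440.065 = 0.074650 rad, θ = 26° → φ = 25.9675°, λ = 137.7323°.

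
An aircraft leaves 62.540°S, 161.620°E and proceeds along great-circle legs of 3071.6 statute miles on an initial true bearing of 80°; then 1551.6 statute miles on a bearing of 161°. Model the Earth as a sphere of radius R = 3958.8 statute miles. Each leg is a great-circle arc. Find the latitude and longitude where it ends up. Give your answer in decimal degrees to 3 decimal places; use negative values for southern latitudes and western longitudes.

latitude -55.937°, longitude -127.914°

Apply the spherical direct solution leg by leg, carrying full precision between legs.
Leg 1: from (-62.540°, 161.620°), δ = 3071.6/3958.8 = 0.775892 rad, θ = 80° → φ = -35.261°, λ = -140.742°.
Leg 2: from (-35.261°, -140.742°), δ = 1551.6/3958.8 = 0.391937 rad, θ = 161° → φ = -55.937°, λ = -127.914°.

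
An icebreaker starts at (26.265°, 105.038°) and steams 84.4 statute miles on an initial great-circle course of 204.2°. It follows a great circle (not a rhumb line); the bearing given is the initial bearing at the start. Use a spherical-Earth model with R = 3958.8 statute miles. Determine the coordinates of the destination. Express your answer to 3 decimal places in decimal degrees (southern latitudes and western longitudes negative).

Angular distance δ = d/R = 84.4 / 3958.8 = 0.021320 rad.
With φ₁ = 26.265° = 0.458411 rad and θ = 204.2° = 3.563962 rad:
Destination latitude: φ₂ = arcsin( sin φ₁ cos δ + cos φ₁ sin δ cos θ ) = arcsin(0.424986) = 25.150°.
For the longitude increment, Δλ = atan2( sin θ sin δ cos φ₁, cos δ − sin φ₁ sin φ₂ ) = atan2(-0.007837, 0.811707) = -0.553°.
λ₂ = 105.038° + -0.553° = 104.485°.

latitude 25.150°, longitude 104.485°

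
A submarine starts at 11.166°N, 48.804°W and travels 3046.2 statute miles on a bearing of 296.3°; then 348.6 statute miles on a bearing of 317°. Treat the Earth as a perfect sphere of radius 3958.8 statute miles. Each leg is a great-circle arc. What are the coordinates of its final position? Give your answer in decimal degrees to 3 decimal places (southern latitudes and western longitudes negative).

Apply the spherical direct solution leg by leg, carrying full precision between legs.
Leg 1: from (11.166°, -48.804°), δ = 3046.2/3958.8 = 0.769476 rad, θ = 296.3° → φ = 26.202°, λ = -92.845°.
Leg 2: from (26.202°, -92.845°), δ = 348.6/3958.8 = 0.088057 rad, θ = 317° → φ = 29.837°, λ = -96.809°.

latitude 29.837°, longitude -96.809°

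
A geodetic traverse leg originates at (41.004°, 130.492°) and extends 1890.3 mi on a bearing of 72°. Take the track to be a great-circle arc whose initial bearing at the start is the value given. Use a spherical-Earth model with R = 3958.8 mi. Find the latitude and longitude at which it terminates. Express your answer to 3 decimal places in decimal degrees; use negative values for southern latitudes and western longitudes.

latitude 43.622°, longitude 167.631°

δ = 1890.3/3958.8 = 0.477493 rad (27.3583°).
Converting: φ₁ = 0.715655 rad, θ = 1.256637 rad.
sin φ₂ = sin φ₁ cos δ + cos φ₁ sin δ cos θ = (0.656112)(0.888150) + (0.754664)(0.459554)(0.309017) = 0.689895
φ₂ = asin(0.689895) = 0.761344 rad = 43.622°.
For the longitude increment, Δλ = atan2( sin θ sin δ cos φ₁, cos δ − sin φ₁ sin φ₂ ) = atan2(0.329835, 0.435501) = 37.139°.
λ₂ = λ₁ + Δλ = 167.631°.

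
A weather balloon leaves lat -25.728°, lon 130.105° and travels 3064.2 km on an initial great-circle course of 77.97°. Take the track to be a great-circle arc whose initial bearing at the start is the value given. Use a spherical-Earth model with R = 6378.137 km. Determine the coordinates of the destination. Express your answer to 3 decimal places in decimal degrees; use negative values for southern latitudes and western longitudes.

Central angle δ = d/R = 0.480422 rad.
Converting: φ₁ = -0.449038 rad, θ = 1.360833 rad.
Destination latitude: φ₂ = arcsin( sin φ₁ cos δ + cos φ₁ sin δ cos θ ) = arcsin(-0.298184) = -17.349°.
Δλ = atan2( sin θ sin δ cos φ₁ , cos δ − sin φ₁ sin φ₂ ) = atan2(0.407195, 0.757358) = 0.493313 rad = 28.265°.
λ₂ = λ₁ + Δλ = 158.370°.

latitude -17.349°, longitude 158.370°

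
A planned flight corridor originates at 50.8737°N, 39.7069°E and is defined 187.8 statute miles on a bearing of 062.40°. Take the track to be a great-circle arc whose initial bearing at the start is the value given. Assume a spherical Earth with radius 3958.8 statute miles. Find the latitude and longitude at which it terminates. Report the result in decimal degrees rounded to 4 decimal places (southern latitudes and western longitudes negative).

latitude 52.0686°, longitude 43.6269°

δ = 187.8/3958.8 = 0.047439 rad (2.7180°).
Start latitude φ₁ = 0.887914 rad; initial bearing θ = 1.089085 rad.
Destination latitude: φ₂ = arcsin( sin φ₁ cos δ + cos φ₁ sin δ cos θ ) = arcsin(0.788748) = 52.0686°.
Δλ = atan2( sin θ sin δ cos φ₁ , cos δ − sin φ₁ sin φ₂ ) = atan2(0.026519, 0.386999) = 0.068417 rad = 3.9200°.
Hence λ₂ = 39.7069° + 3.9200° = 43.6269°.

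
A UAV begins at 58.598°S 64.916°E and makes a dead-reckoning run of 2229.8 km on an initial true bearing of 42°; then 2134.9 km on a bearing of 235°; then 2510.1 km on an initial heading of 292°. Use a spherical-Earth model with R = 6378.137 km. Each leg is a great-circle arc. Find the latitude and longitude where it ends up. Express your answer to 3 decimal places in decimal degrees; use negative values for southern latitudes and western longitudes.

Apply the spherical direct solution leg by leg, carrying full precision between legs.
Leg 1: from (-58.598°, 64.916°), δ = 2229.8/6378.137 = 0.349601 rad, θ = 42° → φ = -42.011°, λ = 82.883°.
Leg 2: from (-42.011°, 82.883°), δ = 2134.9/6378.137 = 0.334722 rad, θ = 235° → φ = -50.546°, λ = 57.829°.
Leg 3: from (-50.546°, 57.829°), δ = 2510.1/6378.137 = 0.393548 rad, θ = 292° → φ = -38.449°, λ = 30.829°.

latitude -38.449°, longitude 30.829°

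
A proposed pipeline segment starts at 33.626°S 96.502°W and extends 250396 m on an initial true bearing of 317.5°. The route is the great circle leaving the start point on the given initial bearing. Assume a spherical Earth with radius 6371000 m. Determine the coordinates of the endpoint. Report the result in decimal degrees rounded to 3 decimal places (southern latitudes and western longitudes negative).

The arc subtends δ = 250396/6371000 = 0.039302 rad at the centre.
Converting: φ₁ = -0.586884 rad, θ = 5.541420 rad.
Applying the spherical law of cosines for sides, sin φ₂ = sin φ₁ cos δ + cos φ₁ sin δ cos θ = -0.529220, so φ₂ = -31.953°.
For the longitude increment, Δλ = atan2( sin θ sin δ cos φ₁, cos δ − sin φ₁ sin φ₂ ) = atan2(-0.022104, 0.706162) = -1.793°.
Hence λ₂ = -96.502° + -1.793° = -98.295°.

latitude -31.953°, longitude -98.295°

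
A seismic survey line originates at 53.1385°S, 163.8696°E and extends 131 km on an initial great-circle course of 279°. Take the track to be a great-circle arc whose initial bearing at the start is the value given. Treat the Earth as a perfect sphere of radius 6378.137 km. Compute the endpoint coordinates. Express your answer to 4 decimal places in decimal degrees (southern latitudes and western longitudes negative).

latitude -52.9388°, longitude 161.9408°

Angular distance δ = d/R = 131 / 6378.137 = 0.020539 rad.
With φ₁ = -53.1385° = -0.927442 rad and θ = 279° = 4.869469 rad:
Applying the spherical law of cosines for sides, sin φ₂ = sin φ₁ cos δ + cos φ₁ sin δ cos θ = -0.797992, so φ₂ = -52.9388°.
For the longitude increment, Δλ = atan2( sin θ sin δ cos φ₁, cos δ − sin φ₁ sin φ₂ ) = atan2(-0.012168, 0.361325) = -1.9288°.
λ₂ = 163.8696° + -1.9288° = 161.9408°.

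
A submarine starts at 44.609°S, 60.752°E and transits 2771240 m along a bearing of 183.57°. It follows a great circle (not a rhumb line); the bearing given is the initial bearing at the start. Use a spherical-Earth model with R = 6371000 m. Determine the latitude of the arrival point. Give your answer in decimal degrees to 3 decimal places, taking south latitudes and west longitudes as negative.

δ = 2771240/6371000 = 0.434977 rad (24.9224°).
With φ₁ = -44.609° = -0.778574 rad and θ = 183.57° = 3.203901 rad:
Applying the spherical law of cosines for sides, sin φ₂ = sin φ₁ cos δ + cos φ₁ sin δ cos θ = -0.936282, so φ₂ = -69.436°.
Then Δλ = atan2(-0.018680, 0.249362) = -0.074772 rad, from sin θ sin δ cos φ₁ over cos δ − sin φ₁ sin φ₂.
Hence λ₂ = 60.752° + -4.284° = 56.468°.

latitude -69.436°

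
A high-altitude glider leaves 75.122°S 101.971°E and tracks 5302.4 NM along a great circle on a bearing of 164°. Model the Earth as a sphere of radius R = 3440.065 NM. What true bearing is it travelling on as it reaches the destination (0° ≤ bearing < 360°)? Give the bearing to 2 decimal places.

final bearing 4.22°

Central angle δ = d/R = 1.541366 rad.
Converting: φ₁ = -1.311126 rad, θ = 2.862340 rad.
Destination latitude: φ₂ = arcsin( sin φ₁ cos δ + cos φ₁ sin δ cos θ ) = arcsin(-0.275148) = -15.971°.
Then Δλ = atan2(0.070742, -0.236497) = 2.850938 rad, from sin θ sin δ cos φ₁ over cos δ − sin φ₁ sin φ₂.
λ₂ = 101.971° + 163.347° = 265.318°, normalized to (−180°, 180°] → -94.682°.
The forward bearing on arrival equals the back-azimuth from the destination plus 180°.
Back-azimuth from P₂ (-15.97°, -94.68°) to P₁ (-75.12°, 101.97°), with Δλ' = λ₁ − λ₂ = 196.65°: atan2( sin Δλ' cos φ₁ , cos φ₂ sin φ₁ − sin φ₂ cos φ₁ cos Δλ' ) = 184.22°.
Final bearing = (184.22° + 180°) mod 360° = 4.22°.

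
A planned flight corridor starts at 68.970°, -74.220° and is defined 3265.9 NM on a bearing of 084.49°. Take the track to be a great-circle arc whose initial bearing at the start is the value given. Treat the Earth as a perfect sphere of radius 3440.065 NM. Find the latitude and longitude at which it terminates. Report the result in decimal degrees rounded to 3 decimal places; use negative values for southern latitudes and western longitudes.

δ = 3265.9/3440.065 = 0.949372 rad (54.3950°).
Start latitude φ₁ = 1.203754 rad; initial bearing θ = 1.474629 rad.
Applying the spherical law of cosines for sides, sin φ₂ = sin φ₁ cos δ + cos φ₁ sin δ cos θ = 0.571431, so φ₂ = 34.850°.
Then Δλ = atan2(0.290420, 0.048824) = 1.404237 rad, from sin θ sin δ cos φ₁ over cos δ − sin φ₁ sin φ₂.
Hence λ₂ = -74.220° + 80.457° = 6.237°.

latitude 34.850°, longitude 6.237°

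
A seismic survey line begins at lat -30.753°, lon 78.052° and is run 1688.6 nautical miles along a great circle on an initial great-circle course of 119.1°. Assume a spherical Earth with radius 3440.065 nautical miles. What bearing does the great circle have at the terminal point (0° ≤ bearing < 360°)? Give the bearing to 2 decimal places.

The arc subtends δ = 1688.6/3440.065 = 0.490863 rad at the centre.
Start latitude φ₁ = -0.536741 rad; initial bearing θ = 2.078687 rad.
Destination latitude: φ₂ = arcsin( sin φ₁ cos δ + cos φ₁ sin δ cos θ ) = arcsin(-0.647977) = -40.389°.
Δλ = atan2( sin θ sin δ cos φ₁ , cos δ − sin φ₁ sin φ₂ ) = atan2(0.353965, 0.550591) = 0.571356 rad = 32.736°.
λ₂ = 78.052° + 32.736° = 110.788°.
The forward bearing on arrival equals the back-azimuth from the destination plus 180°.
Back-azimuth from P₂ (-40.39°, 110.79°) to P₁ (-30.75°, 78.05°), with Δλ' = λ₁ − λ₂ = -32.74°: atan2( sin Δλ' cos φ₁ , cos φ₂ sin φ₁ − sin φ₂ cos φ₁ cos Δλ' ) = 279.64°.
Final bearing = (279.64° + 180°) mod 360° = 99.64°.

final bearing 99.64°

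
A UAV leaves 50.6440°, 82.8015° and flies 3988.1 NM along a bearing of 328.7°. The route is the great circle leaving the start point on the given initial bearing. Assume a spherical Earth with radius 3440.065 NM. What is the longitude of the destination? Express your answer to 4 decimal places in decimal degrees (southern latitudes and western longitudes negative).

Angular distance δ = d/R = 3988.1 / 3440.065 = 1.159309 rad.
With φ₁ = 50.6440° = 0.883905 rad and θ = 328.7° = 5.736897 rad:
sin φ₂ = sin φ₁ cos δ + cos φ₁ sin δ cos θ = (0.773221)(0.399972) + (0.634137)(0.916527)(0.854459) = 0.805882
φ₂ = asin(0.805882) = 0.937163 rad = 53.6955°.
Δλ = atan2( sin θ sin δ cos φ₁ , cos δ − sin φ₁ sin φ₂ ) = atan2(-0.301946, -0.223152) = -2.207249 rad = -126.4661°.
λ₂ = λ₁ + Δλ = -43.6646°.

longitude -43.6646°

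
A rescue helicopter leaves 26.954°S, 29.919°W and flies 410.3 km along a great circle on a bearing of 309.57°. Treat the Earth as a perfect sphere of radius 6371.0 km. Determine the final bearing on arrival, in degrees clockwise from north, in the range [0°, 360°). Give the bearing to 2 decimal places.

final bearing 310.93°

Angular distance δ = d/R = 410.3 / 6371 = 0.064401 rad.
With φ₁ = -26.954° = -0.470436 rad and θ = 309.57° = 5.403016 rad:
Destination latitude: φ₂ = arcsin( sin φ₁ cos δ + cos φ₁ sin δ cos θ ) = arcsin(-0.415792) = -24.569°.
Then Δλ = atan2(-0.044220, 0.809459) = -0.054575 rad, from sin θ sin δ cos φ₁ over cos δ − sin φ₁ sin φ₂.
λ₂ = -29.919° + -3.127° = -33.046°.
The forward bearing on arrival equals the back-azimuth from the destination plus 180°.
Back-azimuth from P₂ (-24.57°, -33.05°) to P₁ (-26.95°, -29.92°), with Δλ' = λ₁ − λ₂ = 3.13°: atan2( sin Δλ' cos φ₁ , cos φ₂ sin φ₁ − sin φ₂ cos φ₁ cos Δλ' ) = 130.93°.
Final bearing = (130.93° + 180°) mod 360° = 310.93°.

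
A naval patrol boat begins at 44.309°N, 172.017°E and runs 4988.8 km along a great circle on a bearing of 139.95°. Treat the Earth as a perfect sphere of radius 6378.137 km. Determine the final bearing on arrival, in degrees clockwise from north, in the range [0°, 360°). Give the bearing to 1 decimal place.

Central angle δ = d/R = 0.782172 rad.
Start latitude φ₁ = 0.773338 rad; initial bearing θ = 2.442588 rad.
sin φ₂ = sin φ₁ cos δ + cos φ₁ sin δ cos θ = (0.698528)(0.709384) + (0.715583)(0.704822)(-0.765483) = 0.109447
φ₂ = asin(0.109447) = 0.109666 rad = 6.283°.
Then Δλ = atan2(0.324532, 0.632933) = 0.473791 rad, from sin θ sin δ cos φ₁ over cos δ − sin φ₁ sin φ₂.
λ₂ = 172.017° + 27.146° = 199.163°, normalized to (−180°, 180°] → -160.837°.
The forward bearing on arrival equals the back-azimuth from the destination plus 180°.
Back-azimuth from P₂ (6.3°, -160.8°) to P₁ (44.3°, 172.0°), with Δλ' = λ₁ − λ₂ = 332.9°: atan2( sin Δλ' cos φ₁ , cos φ₂ sin φ₁ − sin φ₂ cos φ₁ cos Δλ' ) = 332.4°.
Final bearing = (332.4° + 180°) mod 360° = 152.4°.

final bearing 152.4°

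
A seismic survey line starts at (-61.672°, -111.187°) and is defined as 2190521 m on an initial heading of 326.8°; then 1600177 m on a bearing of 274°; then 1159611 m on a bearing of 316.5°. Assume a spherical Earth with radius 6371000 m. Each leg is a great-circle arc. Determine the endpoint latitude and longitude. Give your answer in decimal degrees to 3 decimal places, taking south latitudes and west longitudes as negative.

latitude -33.444°, longitude -153.931°

Apply the spherical direct solution leg by leg, carrying full precision between legs.
Leg 1: from (-61.672°, -111.187°), δ = 2190521/6371000 = 0.343827 rad, θ = 326.8° → φ = -44.018°, λ = -126.060°.
Leg 2: from (-44.018°, -126.060°), δ = 1600177/6371000 = 0.251166 rad, θ = 274° → φ = -41.346°, λ = -145.344°.
Leg 3: from (-41.346°, -145.344°), δ = 1159611/6371000 = 0.182014 rad, θ = 316.5° → φ = -33.444°, λ = -153.931°.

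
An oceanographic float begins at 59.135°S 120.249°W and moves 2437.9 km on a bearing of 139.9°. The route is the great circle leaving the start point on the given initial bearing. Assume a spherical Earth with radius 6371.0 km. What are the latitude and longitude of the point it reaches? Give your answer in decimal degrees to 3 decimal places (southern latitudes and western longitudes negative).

latitude -70.531°, longitude -74.063°

The arc subtends δ = 2437.9/6371 = 0.382656 rad at the centre.
Start latitude φ₁ = -1.032100 rad; initial bearing θ = 2.441716 rad.
sin φ₂ = sin φ₁ cos δ + cos φ₁ sin δ cos θ = (-0.858378)(0.927676) + (0.513017)(0.373385)(-0.764921) = -0.942820
φ₂ = asin(-0.942820) = -1.230993 rad = -70.531°.
Then Δλ = atan2(0.123384, 0.118380) = 0.806094 rad, from sin θ sin δ cos φ₁ over cos δ − sin φ₁ sin φ₂.
λ₂ = -120.249° + 46.186° = -74.063°.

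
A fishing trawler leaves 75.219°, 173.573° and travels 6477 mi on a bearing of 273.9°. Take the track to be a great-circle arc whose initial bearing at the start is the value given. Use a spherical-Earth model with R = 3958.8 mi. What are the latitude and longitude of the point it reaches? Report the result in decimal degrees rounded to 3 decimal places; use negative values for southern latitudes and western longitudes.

latitude -2.624°, longitude 78.849°

Angular distance δ = d/R = 6477 / 3958.8 = 1.636102 rad.
Converting: φ₁ = 1.312819 rad, θ = 4.780457 rad.
Applying the spherical law of cosines for sides, sin φ₂ = sin φ₁ cos δ + cos φ₁ sin δ cos θ = -0.045784, so φ₂ = -2.624°.
For the longitude increment, Δλ = atan2( sin θ sin δ cos φ₁, cos δ − sin φ₁ sin φ₂ ) = atan2(-0.253992, -0.020990) = -94.724°.
λ₂ = 173.573° + -94.724° = 78.849°.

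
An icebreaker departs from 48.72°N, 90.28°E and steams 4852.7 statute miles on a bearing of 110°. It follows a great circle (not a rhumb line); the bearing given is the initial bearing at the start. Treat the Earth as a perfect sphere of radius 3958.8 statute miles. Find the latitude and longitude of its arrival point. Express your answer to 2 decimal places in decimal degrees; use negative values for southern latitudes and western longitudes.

Central angle δ = d/R = 1.225801 rad.
With φ₁ = 48.72° = 0.850324 rad and θ = 110° = 1.919862 rad:
Applying the spherical law of cosines for sides, sin φ₂ = sin φ₁ cos δ + cos φ₁ sin δ cos θ = 0.041801, so φ₂ = 2.40°.
Δλ = atan2( sin θ sin δ cos φ₁ , cos δ − sin φ₁ sin φ₂ ) = atan2(0.583423, 0.306779) = 1.086702 rad = 62.26°.
λ₂ = λ₁ + Δλ = 152.54°.

latitude 2.40°, longitude 152.54°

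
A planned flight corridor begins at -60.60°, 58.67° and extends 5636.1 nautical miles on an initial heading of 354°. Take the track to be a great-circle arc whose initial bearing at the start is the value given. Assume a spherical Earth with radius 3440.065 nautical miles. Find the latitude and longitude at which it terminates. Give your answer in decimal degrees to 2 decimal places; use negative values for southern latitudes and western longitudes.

Angular distance δ = d/R = 5636.1 / 3440.065 = 1.638370 rad.
Start latitude φ₁ = -1.057670 rad; initial bearing θ = 6.178466 rad.
Destination latitude: φ₂ = arcsin( sin φ₁ cos δ + cos φ₁ sin δ cos θ ) = arcsin(0.545927) = 33.09°.
Then Δλ = atan2(-0.051196, 0.408097) = -0.124799 rad, from sin θ sin δ cos φ₁ over cos δ − sin φ₁ sin φ₂.
λ₂ = 58.67° + -7.15° = 51.52°.

latitude 33.09°, longitude 51.52°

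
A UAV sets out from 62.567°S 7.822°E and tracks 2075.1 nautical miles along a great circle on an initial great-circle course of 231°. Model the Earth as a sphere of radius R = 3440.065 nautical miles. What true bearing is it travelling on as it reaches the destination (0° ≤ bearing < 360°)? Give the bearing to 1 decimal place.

The arc subtends δ = 2075.1/3440.065 = 0.603215 rad at the centre.
Start latitude φ₁ = -1.092000 rad; initial bearing θ = 4.031711 rad.
sin φ₂ = sin φ₁ cos δ + cos φ₁ sin δ cos θ = (-0.887550)(0.823516) + (0.460711)(0.567293)(-0.629320) = -0.895390
φ₂ = asin(-0.895390) = -1.109306 rad = -63.559°.
Then Δλ = atan2(-0.203114, 0.028813) = -1.429882 rad, from sin θ sin δ cos φ₁ over cos δ − sin φ₁ sin φ₂.
λ₂ = λ₁ + Δλ = -74.104°.
The forward bearing on arrival equals the back-azimuth from the destination plus 180°.
Back-azimuth from P₂ (-63.6°, -74.1°) to P₁ (-62.6°, 7.8°), with Δλ' = λ₁ − λ₂ = 81.9°: atan2( sin Δλ' cos φ₁ , cos φ₂ sin φ₁ − sin φ₂ cos φ₁ cos Δλ' ) = 126.5°.
Final bearing = (126.5° + 180°) mod 360° = 306.5°.

final bearing 306.5°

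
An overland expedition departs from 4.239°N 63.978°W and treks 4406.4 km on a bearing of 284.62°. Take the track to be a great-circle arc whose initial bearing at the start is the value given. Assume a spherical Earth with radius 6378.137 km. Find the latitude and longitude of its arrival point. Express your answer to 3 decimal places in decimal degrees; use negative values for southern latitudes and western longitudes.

latitude 12.554°, longitude -103.152°

The arc subtends δ = 4406.4/6378.137 = 0.690860 rad at the centre.
Converting: φ₁ = 0.073985 rad, θ = 4.967556 rad.
Applying the spherical law of cosines for sides, sin φ₂ = sin φ₁ cos δ + cos φ₁ sin δ cos θ = 0.217362, so φ₂ = 12.554°.
Then Δλ = atan2(-0.614882, 0.754632) = -0.683707 rad, from sin θ sin δ cos φ₁ over cos δ − sin φ₁ sin φ₂.
Hence λ₂ = -63.978° + -39.174° = -103.152°.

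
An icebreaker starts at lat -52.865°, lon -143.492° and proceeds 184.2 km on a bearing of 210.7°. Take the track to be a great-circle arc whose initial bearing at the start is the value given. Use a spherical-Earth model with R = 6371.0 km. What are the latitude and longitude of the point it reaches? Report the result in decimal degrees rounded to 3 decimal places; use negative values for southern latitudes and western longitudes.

latitude -54.281°, longitude -144.941°

The arc subtends δ = 184.2/6371 = 0.028912 rad at the centre.
Converting: φ₁ = -0.922668 rad, θ = 3.677409 rad.
Destination latitude: φ₂ = arcsin( sin φ₁ cos δ + cos φ₁ sin δ cos θ ) = arcsin(-0.811888) = -54.281°.
For the longitude increment, Δλ = atan2( sin θ sin δ cos φ₁, cos δ − sin φ₁ sin φ₂ ) = atan2(-0.008910, 0.352332) = -1.449°.
Hence λ₂ = -143.492° + -1.449° = -144.941°.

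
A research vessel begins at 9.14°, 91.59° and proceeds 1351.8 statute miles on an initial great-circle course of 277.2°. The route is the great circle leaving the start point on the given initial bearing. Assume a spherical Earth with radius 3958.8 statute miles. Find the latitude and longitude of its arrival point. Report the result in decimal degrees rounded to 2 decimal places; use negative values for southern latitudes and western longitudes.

Central angle δ = d/R = 0.341467 rad.
Start latitude φ₁ = 0.159523 rad; initial bearing θ = 4.838053 rad.
Destination latitude: φ₂ = arcsin( sin φ₁ cos δ + cos φ₁ sin δ cos θ ) = arcsin(0.191114) = 11.02°.
For the longitude increment, Δλ = atan2( sin θ sin δ cos φ₁, cos δ − sin φ₁ sin φ₂ ) = atan2(-0.328011, 0.911906) = -19.78°.
λ₂ = λ₁ + Δλ = 71.81°.

latitude 11.02°, longitude 71.81°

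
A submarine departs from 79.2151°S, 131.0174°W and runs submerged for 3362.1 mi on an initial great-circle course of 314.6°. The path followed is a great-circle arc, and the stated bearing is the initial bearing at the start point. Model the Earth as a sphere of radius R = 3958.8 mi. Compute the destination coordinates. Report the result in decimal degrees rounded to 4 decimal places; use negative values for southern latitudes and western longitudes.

latitude -33.3818°, longitude -170.8248°

Central angle δ = d/R = 0.849273 rad.
Converting: φ₁ = -1.382564 rad, θ = 5.490806 rad.
sin φ₂ = sin φ₁ cos δ + cos φ₁ sin δ cos θ = (-0.982337)(0.660530) + (0.187122)(0.750800)(0.702153) = -0.550216
φ₂ = asin(-0.550216) = -0.582623 rad = -33.3818°.
Then Δλ = atan2(-0.100034, 0.120032) = -0.694771 rad, from sin θ sin δ cos φ₁ over cos δ − sin φ₁ sin φ₂.
Hence λ₂ = -131.0174° + -39.8074° = -170.8248°.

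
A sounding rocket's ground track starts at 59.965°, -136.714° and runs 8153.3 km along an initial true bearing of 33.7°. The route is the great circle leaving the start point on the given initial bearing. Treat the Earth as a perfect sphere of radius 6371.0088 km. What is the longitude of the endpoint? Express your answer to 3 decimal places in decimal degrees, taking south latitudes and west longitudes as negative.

Angular distance δ = d/R = 8153.3 / 6371.0088 = 1.279750 rad.
With φ₁ = 59.965° = 1.046587 rad and θ = 33.7° = 0.588176 rad:
Destination latitude: φ₂ = arcsin( sin φ₁ cos δ + cos φ₁ sin δ cos θ ) = arcsin(0.647327) = 40.340°.
Then Δλ = atan2(0.266036, -0.273449) = 2.369934 rad, from sin θ sin δ cos φ₁ over cos δ − sin φ₁ sin φ₂.
λ₂ = -136.714° + 135.787° = -0.927°.

longitude -0.927°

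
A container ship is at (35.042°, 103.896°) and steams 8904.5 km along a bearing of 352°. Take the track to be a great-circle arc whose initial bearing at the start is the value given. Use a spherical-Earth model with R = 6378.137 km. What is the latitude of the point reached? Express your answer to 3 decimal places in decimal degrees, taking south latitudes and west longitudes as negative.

Central angle δ = d/R = 1.396097 rad.
Converting: φ₁ = 0.611598 rad, θ = 6.143559 rad.
sin φ₂ = sin φ₁ cos δ + cos φ₁ sin δ cos θ = (0.574177)(0.173812) + (0.818731)(0.984779)(0.990268) = 0.898221
φ₂ = asin(0.898221) = 1.115706 rad = 63.925°.
For the longitude increment, Δλ = atan2( sin θ sin δ cos φ₁, cos δ − sin φ₁ sin φ₂ ) = atan2(-0.112211, -0.341926) = -161.832°.
λ₂ = 103.896° + -161.832° = -57.936°.

latitude 63.925°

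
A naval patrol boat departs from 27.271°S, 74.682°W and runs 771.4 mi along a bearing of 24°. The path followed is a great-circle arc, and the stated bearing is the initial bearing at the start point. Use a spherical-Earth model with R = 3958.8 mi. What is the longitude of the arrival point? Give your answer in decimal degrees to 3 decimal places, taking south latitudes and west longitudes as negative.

longitude -69.958°

Angular distance δ = d/R = 771.4 / 3958.8 = 0.194857 rad.
Start latitude φ₁ = -0.475969 rad; initial bearing θ = 0.418879 rad.
Applying the spherical law of cosines for sides, sin φ₂ = sin φ₁ cos δ + cos φ₁ sin δ cos θ = -0.292303, so φ₂ = -16.996°.
Δλ = atan2( sin θ sin δ cos φ₁ , cos δ − sin φ₁ sin φ₂ ) = atan2(0.070001, 0.847142) = 0.082445 rad = 4.724°.
Hence λ₂ = -74.682° + 4.724° = -69.958°.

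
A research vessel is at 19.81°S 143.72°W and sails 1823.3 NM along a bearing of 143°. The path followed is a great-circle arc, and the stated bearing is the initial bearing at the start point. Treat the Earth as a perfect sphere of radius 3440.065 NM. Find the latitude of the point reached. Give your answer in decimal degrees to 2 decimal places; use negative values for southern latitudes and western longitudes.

Central angle δ = d/R = 0.530019 rad.
With φ₁ = -19.81° = -0.345750 rad and θ = 143° = 2.495821 rad:
sin φ₂ = sin φ₁ cos δ + cos φ₁ sin δ cos θ = (-0.338902)(0.862797) + (0.940822)(0.505550)(-0.798636) = -0.672261
φ₂ = asin(-0.672261) = -0.737258 rad = -42.24°.
For the longitude increment, Δλ = atan2( sin θ sin δ cos φ₁, cos δ − sin φ₁ sin φ₂ ) = atan2(0.286243, 0.634967) = 24.27°.
λ₂ = -143.72° + 24.27° = -119.45°.

latitude -42.24°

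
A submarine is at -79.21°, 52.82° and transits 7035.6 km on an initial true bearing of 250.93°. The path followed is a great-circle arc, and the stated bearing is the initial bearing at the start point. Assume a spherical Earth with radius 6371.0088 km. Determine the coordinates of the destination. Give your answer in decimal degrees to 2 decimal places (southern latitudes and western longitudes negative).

Central angle δ = d/R = 1.104315 rad.
Start latitude φ₁ = -1.382475 rad; initial bearing θ = 4.379555 rad.
Destination latitude: φ₂ = arcsin( sin φ₁ cos δ + cos φ₁ sin δ cos θ ) = arcsin(-0.496425) = -29.76°.
For the longitude increment, Δλ = atan2( sin θ sin δ cos φ₁, cos δ − sin φ₁ sin φ₂ ) = atan2(-0.158031, -0.037902) = -103.49°.
λ₂ = 52.82° + -103.49° = -50.67°.

latitude -29.76°, longitude -50.67°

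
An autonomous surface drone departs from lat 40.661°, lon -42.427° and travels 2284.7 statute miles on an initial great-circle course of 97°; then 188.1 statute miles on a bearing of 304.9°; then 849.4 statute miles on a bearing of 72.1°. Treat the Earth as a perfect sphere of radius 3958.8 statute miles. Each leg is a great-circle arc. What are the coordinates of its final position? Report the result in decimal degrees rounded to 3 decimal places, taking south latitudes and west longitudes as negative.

latitude 34.244°, longitude 7.722°

Apply the spherical direct solution leg by leg, carrying full precision between legs.
Leg 1: from (40.661°, -42.427°), δ = 2284.7/3958.8 = 0.577119 rad, θ = 97° → φ = 29.710°, λ = -3.854°.
Leg 2: from (29.710°, -3.854°), δ = 188.1/3958.8 = 0.047514 rad, θ = 304.9° → φ = 31.242°, λ = -6.466°.
Leg 3: from (31.242°, -6.466°), δ = 849.4/3958.8 = 0.214560 rad, θ = 72.1° → φ = 34.244°, λ = 7.722°.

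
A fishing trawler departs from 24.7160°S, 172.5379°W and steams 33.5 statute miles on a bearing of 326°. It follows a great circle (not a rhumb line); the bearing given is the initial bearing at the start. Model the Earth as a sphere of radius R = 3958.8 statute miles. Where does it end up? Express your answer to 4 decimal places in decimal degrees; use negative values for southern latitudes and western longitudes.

δ = 33.5/3958.8 = 0.008462 rad (0.4848°).
Converting: φ₁ = -0.431376 rad, θ = 5.689773 rad.
sin φ₂ = sin φ₁ cos δ + cos φ₁ sin δ cos θ = (-0.418121)(0.999964) + (0.908391)(0.008462)(0.829038) = -0.411733
φ₂ = asin(-0.411733) = -0.424355 rad = -24.3138°.
Δλ = atan2( sin θ sin δ cos φ₁ , cos δ − sin φ₁ sin φ₂ ) = atan2(-0.004298, 0.827810) = -0.005192 rad = -0.2975°.
λ₂ = λ₁ + Δλ = -172.8354°.

latitude -24.3138°, longitude -172.8354°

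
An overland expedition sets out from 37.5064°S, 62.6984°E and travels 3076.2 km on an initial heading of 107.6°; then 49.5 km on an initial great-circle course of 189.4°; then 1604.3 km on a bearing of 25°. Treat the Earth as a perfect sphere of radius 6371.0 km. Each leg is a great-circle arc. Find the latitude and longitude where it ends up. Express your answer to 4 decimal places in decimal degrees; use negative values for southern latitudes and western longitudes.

latitude -27.7335°, longitude 105.0807°

Apply the spherical direct solution leg by leg, carrying full precision between legs.
Leg 1: from (-37.5064°, 62.6984°), δ = 3076.2/6371 = 0.482844 rad, θ = 107.6° → φ = -40.5880°, λ = 98.3446°.
Leg 2: from (-40.5880°, 98.3446°), δ = 49.5/6371 = 0.007770 rad, θ = 189.4° → φ = -41.0271°, λ = 98.2482°.
Leg 3: from (-41.0271°, 98.2482°), δ = 1604.3/6371 = 0.251813 rad, θ = 25° → φ = -27.7335°, λ = 105.0807°.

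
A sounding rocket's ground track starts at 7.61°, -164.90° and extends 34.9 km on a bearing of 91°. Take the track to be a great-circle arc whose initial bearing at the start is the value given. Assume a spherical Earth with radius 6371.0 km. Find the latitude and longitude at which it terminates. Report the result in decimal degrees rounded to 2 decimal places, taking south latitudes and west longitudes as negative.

latitude 7.60°, longitude -164.58°

Angular distance δ = d/R = 34.9 / 6371 = 0.005478 rad.
With φ₁ = 7.61° = 0.132820 rad and θ = 91° = 1.588250 rad:
Destination latitude: φ₂ = arcsin( sin φ₁ cos δ + cos φ₁ sin δ cos θ ) = arcsin(0.132333) = 7.60°.
Then Δλ = atan2(0.005429, 0.982460) = 0.005526 rad, from sin θ sin δ cos φ₁ over cos δ − sin φ₁ sin φ₂.
λ₂ = -164.90° + 0.32° = -164.58°.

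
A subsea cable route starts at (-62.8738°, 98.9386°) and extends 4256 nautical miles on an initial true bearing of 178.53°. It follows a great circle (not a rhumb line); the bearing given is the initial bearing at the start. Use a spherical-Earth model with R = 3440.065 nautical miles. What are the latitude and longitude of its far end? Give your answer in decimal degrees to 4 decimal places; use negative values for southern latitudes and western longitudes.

Angular distance δ = d/R = 4256 / 3440.065 = 1.237186 rad.
Converting: φ₁ = -1.097355 rad, θ = 3.115936 rad.
sin φ₂ = sin φ₁ cos δ + cos φ₁ sin δ cos θ = (-0.890004)(0.327457) + (0.455952)(0.944866)(-0.999671) = -0.722110
φ₂ = asin(-0.722110) = -0.806847 rad = -46.2289°.
Δλ = atan2( sin θ sin δ cos φ₁ , cos δ − sin φ₁ sin φ₂ ) = atan2(0.011052, -0.315224) = 3.106547 rad = 177.9920°.
λ₂ = 98.9386° + 177.9920° = 276.9306°, normalized to (−180°, 180°] → -83.0694°.

latitude -46.2289°, longitude -83.0694°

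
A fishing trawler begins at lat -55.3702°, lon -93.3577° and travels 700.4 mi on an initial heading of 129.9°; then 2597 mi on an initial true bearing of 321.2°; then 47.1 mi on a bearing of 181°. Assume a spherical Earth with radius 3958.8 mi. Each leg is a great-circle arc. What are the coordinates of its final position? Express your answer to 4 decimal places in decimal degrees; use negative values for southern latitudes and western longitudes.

Apply the spherical direct solution leg by leg, carrying full precision between legs.
Leg 1: from (-55.3702°, -93.3577°), δ = 700.4/3958.8 = 0.176922 rad, θ = 129.9° → φ = -60.9447°, λ = -77.2156°.
Leg 2: from (-60.9447°, -77.2156°), δ = 2597/3958.8 = 0.656007 rad, θ = 321.2° → φ = -27.5063°, λ = -102.7410°.
Leg 3: from (-27.5063°, -102.7410°), δ = 47.1/3958.8 = 0.011898 rad, θ = 181° → φ = -28.1879°, λ = -102.7545°.

latitude -28.1879°, longitude -102.7545°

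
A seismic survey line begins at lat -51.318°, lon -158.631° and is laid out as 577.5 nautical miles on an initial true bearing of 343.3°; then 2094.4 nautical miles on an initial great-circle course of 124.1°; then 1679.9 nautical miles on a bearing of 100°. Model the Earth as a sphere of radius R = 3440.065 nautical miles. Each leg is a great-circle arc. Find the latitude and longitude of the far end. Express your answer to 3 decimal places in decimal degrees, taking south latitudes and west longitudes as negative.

latitude -48.212°, longitude -68.241°

Apply the spherical direct solution leg by leg, carrying full precision between legs.
Leg 1: from (-51.318°, -158.631°), δ = 577.5/3440.065 = 0.167875 rad, θ = 343.3° → φ = -42.038°, λ = -162.338°.
Leg 2: from (-42.038°, -162.338°), δ = 2094.4/3440.065 = 0.608826 rad, θ = 124.1° → φ = -51.947°, λ = -112.136°.
Leg 3: from (-51.947°, -112.136°), δ = 1679.9/3440.065 = 0.488334 rad, θ = 100° → φ = -48.212°, λ = -68.241°.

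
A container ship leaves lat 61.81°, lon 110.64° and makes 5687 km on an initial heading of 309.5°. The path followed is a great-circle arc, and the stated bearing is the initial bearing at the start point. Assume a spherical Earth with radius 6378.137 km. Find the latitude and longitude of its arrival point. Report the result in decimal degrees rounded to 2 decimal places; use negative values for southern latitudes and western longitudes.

The arc subtends δ = 5687/6378.137 = 0.891640 rad at the centre.
With φ₁ = 61.81° = 1.078788 rad and θ = 309.5° = 5.401794 rad:
sin φ₂ = sin φ₁ cos δ + cos φ₁ sin δ cos θ = (0.881386)(0.628137) + (0.472397)(0.778103)(0.636078) = 0.787437
φ₂ = asin(0.787437) = 0.906639 rad = 51.95°.
Δλ = atan2( sin θ sin δ cos φ₁ , cos δ − sin φ₁ sin φ₂ ) = atan2(-0.283629, -0.065898) = -1.799087 rad = -103.08°.
λ₂ = 110.64° + -103.08° = 7.56°.

latitude 51.95°, longitude 7.56°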